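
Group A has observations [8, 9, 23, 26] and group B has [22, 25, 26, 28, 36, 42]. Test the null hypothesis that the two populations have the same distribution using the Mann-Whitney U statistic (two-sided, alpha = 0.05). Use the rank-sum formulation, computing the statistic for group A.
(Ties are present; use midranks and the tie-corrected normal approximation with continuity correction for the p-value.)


Step 1: Combine and sort all 10 observations; assign midranks.
sorted (value, group): (8,X), (9,X), (22,Y), (23,X), (25,Y), (26,X), (26,Y), (28,Y), (36,Y), (42,Y)
ranks: 8->1, 9->2, 22->3, 23->4, 25->5, 26->6.5, 26->6.5, 28->8, 36->9, 42->10
Step 2: Rank sum for X: R1 = 1 + 2 + 4 + 6.5 = 13.5.
Step 3: U_X = R1 - n1(n1+1)/2 = 13.5 - 4*5/2 = 13.5 - 10 = 3.5.
       U_Y = n1*n2 - U_X = 24 - 3.5 = 20.5.
Step 4: Ties are present, so use the tie-corrected normal approximation (with continuity correction) for the p-value.
Step 5: p-value = 0.087118; compare to alpha = 0.05. fail to reject H0.

U_X = 3.5, p = 0.087118, fail to reject H0 at alpha = 0.05.


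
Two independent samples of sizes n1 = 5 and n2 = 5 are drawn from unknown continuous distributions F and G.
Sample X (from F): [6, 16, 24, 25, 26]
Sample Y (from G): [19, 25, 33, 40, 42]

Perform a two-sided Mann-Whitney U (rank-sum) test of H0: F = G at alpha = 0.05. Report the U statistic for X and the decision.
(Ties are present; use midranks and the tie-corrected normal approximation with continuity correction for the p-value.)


Step 1: Combine and sort all 10 observations; assign midranks.
sorted (value, group): (6,X), (16,X), (19,Y), (24,X), (25,X), (25,Y), (26,X), (33,Y), (40,Y), (42,Y)
ranks: 6->1, 16->2, 19->3, 24->4, 25->5.5, 25->5.5, 26->7, 33->8, 40->9, 42->10
Step 2: Rank sum for X: R1 = 1 + 2 + 4 + 5.5 + 7 = 19.5.
Step 3: U_X = R1 - n1(n1+1)/2 = 19.5 - 5*6/2 = 19.5 - 15 = 4.5.
       U_Y = n1*n2 - U_X = 25 - 4.5 = 20.5.
Step 4: Ties are present, so use the tie-corrected normal approximation (with continuity correction) for the p-value.
Step 5: p-value = 0.116074; compare to alpha = 0.05. fail to reject H0.

U_X = 4.5, p = 0.116074, fail to reject H0 at alpha = 0.05.


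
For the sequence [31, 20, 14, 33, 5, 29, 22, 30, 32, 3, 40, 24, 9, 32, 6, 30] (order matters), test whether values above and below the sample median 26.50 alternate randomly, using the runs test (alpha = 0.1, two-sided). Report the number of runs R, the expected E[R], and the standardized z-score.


Step 1: Compute median = 26.50; label A = above, B = below.
Labels in order: ABBABABAABABBABA  (n_A = 8, n_B = 8)
Step 2: Count runs R = 13.
Step 3: Under H0 (random ordering), E[R] = 2*n_A*n_B/(n_A+n_B) + 1 = 2*8*8/16 + 1 = 9.0000.
        Var[R] = 2*n_A*n_B*(2*n_A*n_B - n_A - n_B) / ((n_A+n_B)^2 * (n_A+n_B-1)) = 14336/3840 = 3.7333.
        SD[R] = 1.9322.
Step 4: Continuity-corrected z = (R - 0.5 - E[R]) / SD[R] = (13 - 0.5 - 9.0000) / 1.9322 = 1.8114.
Step 5: Two-sided p-value via normal approximation = 2*(1 - Phi(|z|)) = 0.070076.
Step 6: alpha = 0.1. reject H0.

R = 13, z = 1.8114, p = 0.070076, reject H0.


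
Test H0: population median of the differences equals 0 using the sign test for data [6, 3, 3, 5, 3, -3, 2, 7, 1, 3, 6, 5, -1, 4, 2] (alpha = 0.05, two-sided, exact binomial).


Step 1: Discard zero differences. Original n = 15; n_eff = number of nonzero differences = 15.
Nonzero differences (with sign): +6, +3, +3, +5, +3, -3, +2, +7, +1, +3, +6, +5, -1, +4, +2
Step 2: Count signs: positive = 13, negative = 2.
Step 3: Under H0: P(positive) = 0.5, so the number of positives S ~ Bin(15, 0.5).
Step 4: Two-sided exact p-value = sum of Bin(15,0.5) probabilities at or below the observed probability = 0.007385.
Step 5: alpha = 0.05. reject H0.

n_eff = 15, pos = 13, neg = 2, p = 0.007385, reject H0.


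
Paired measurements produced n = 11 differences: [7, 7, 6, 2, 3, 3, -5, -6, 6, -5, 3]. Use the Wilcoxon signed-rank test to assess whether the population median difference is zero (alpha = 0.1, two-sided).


Step 1: Drop any zero differences (none here) and take |d_i|.
|d| = [7, 7, 6, 2, 3, 3, 5, 6, 6, 5, 3]
Step 2: Midrank |d_i| (ties get averaged ranks).
ranks: |7|->10.5, |7|->10.5, |6|->8, |2|->1, |3|->3, |3|->3, |5|->5.5, |6|->8, |6|->8, |5|->5.5, |3|->3
Step 3: Attach original signs; sum ranks with positive sign and with negative sign.
W+ = 10.5 + 10.5 + 8 + 1 + 3 + 3 + 8 + 3 = 47
W- = 5.5 + 8 + 5.5 = 19
(Check: W+ + W- = 66 should equal n(n+1)/2 = 66.)
Step 4: Test statistic W = min(W+, W-) = 19.
Step 5: Ties in |d|, so use the tie-corrected normal approximation.
        E[W] = n(n+1)/4 = 11*12/4 = 33.
        Tie groups: |d|=3 (t=3), |d|=5 (t=2), |d|=6 (t=3), |d|=7 (t=2); sum(t^3 - t) = 60.
        Var[W] = n(n+1)(2n+1)/24 - sum(t^3-t)/48 = 3036/24 - 60/48 = 125.25.
        z = (W - E[W]) / sqrt(Var[W]) = (19 - 33) / 11.1915 = -1.2509.
        Two-sided p = 2*Phi(z) = 0.210954.
Step 6: alpha = 0.1. fail to reject H0.

W+ = 47, W- = 19, W = min = 19, p = 0.210954, fail to reject H0.


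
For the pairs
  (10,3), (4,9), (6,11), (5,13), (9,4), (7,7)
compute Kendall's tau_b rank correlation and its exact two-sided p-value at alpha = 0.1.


Step 1: Enumerate the 15 unordered pairs (i,j) with i<j and classify each by sign(x_j-x_i) * sign(y_j-y_i).
  (1,2):dx=-6,dy=+6->D; (1,3):dx=-4,dy=+8->D; (1,4):dx=-5,dy=+10->D; (1,5):dx=-1,dy=+1->D
  (1,6):dx=-3,dy=+4->D; (2,3):dx=+2,dy=+2->C; (2,4):dx=+1,dy=+4->C; (2,5):dx=+5,dy=-5->D
  (2,6):dx=+3,dy=-2->D; (3,4):dx=-1,dy=+2->D; (3,5):dx=+3,dy=-7->D; (3,6):dx=+1,dy=-4->D
  (4,5):dx=+4,dy=-9->D; (4,6):dx=+2,dy=-6->D; (5,6):dx=-2,dy=+3->D
Step 2: C = 2, D = 13, total pairs = 15.
Step 3: tau = (C - D)/(n(n-1)/2) = (2 - 13)/15 = -0.733333.
Step 4: Exact two-sided p-value (enumerate n! = 720 permutations of y under H0): p = 0.055556.
Step 5: alpha = 0.1. reject H0.

tau_b = -0.7333 (C=2, D=13), p = 0.055556, reject H0.


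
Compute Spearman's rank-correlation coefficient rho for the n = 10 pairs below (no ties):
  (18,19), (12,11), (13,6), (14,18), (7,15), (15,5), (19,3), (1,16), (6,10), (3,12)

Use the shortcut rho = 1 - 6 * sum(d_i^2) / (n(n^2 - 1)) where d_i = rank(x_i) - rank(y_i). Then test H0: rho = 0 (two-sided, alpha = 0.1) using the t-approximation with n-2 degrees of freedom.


Step 1: Rank x and y separately (midranks; no ties here).
rank(x): 18->9, 12->5, 13->6, 14->7, 7->4, 15->8, 19->10, 1->1, 6->3, 3->2
rank(y): 19->10, 11->5, 6->3, 18->9, 15->7, 5->2, 3->1, 16->8, 10->4, 12->6
Step 2: d_i = R_x(i) - R_y(i); compute d_i^2.
  (9-10)^2=1, (5-5)^2=0, (6-3)^2=9, (7-9)^2=4, (4-7)^2=9, (8-2)^2=36, (10-1)^2=81, (1-8)^2=49, (3-4)^2=1, (2-6)^2=16
sum(d^2) = 206.
Step 3: rho = 1 - 6*206 / (10*(10^2 - 1)) = 1 - 1236/990 = -0.248485.
Step 4: Under H0, t = rho * sqrt((n-2)/(1-rho^2)) = -0.7256 ~ t(8).
Step 5: Two-sided p-value from the t-distribution with 8 df = 0.488776.
Step 6: alpha = 0.1. fail to reject H0.

rho = -0.2485, p = 0.488776, fail to reject H0 at alpha = 0.1.


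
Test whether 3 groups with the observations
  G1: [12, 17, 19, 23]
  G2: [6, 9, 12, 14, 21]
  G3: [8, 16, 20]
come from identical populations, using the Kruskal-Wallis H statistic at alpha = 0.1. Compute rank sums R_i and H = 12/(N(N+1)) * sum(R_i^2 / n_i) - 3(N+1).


Step 1: Combine all N = 12 observations and assign midranks.
sorted (value, group, rank): (6,G2,1), (8,G3,2), (9,G2,3), (12,G1,4.5), (12,G2,4.5), (14,G2,6), (16,G3,7), (17,G1,8), (19,G1,9), (20,G3,10), (21,G2,11), (23,G1,12)
Step 2: Sum ranks within each group.
R_1 = 33.5 (n_1 = 4)
R_2 = 25.5 (n_2 = 5)
R_3 = 19 (n_3 = 3)
Step 3: H = 12/(N(N+1)) * sum(R_i^2/n_i) - 3(N+1)
     = 12/(12*13) * (33.5^2/4 + 25.5^2/5 + 19^2/3) - 3*13
     = 0.076923 * 530.946 - 39
     = 1.841987.
Step 4: Ties present; correction factor C = 1 - 6/(12^3 - 12) = 0.996503. Corrected H = 1.841987 / 0.996503 = 1.848450.
Step 5: Under H0, H ~ chi^2(2); p-value = 0.396839.
Step 6: alpha = 0.1. fail to reject H0.

H = 1.8485, df = 2, p = 0.396839, fail to reject H0.


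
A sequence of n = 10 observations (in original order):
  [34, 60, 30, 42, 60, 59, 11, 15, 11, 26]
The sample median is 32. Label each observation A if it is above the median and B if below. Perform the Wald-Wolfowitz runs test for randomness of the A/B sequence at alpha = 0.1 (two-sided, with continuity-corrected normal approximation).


Step 1: Compute median = 32; label A = above, B = below.
Labels in order: AABAAABBBB  (n_A = 5, n_B = 5)
Step 2: Count runs R = 4.
Step 3: Under H0 (random ordering), E[R] = 2*n_A*n_B/(n_A+n_B) + 1 = 2*5*5/10 + 1 = 6.0000.
        Var[R] = 2*n_A*n_B*(2*n_A*n_B - n_A - n_B) / ((n_A+n_B)^2 * (n_A+n_B-1)) = 2000/900 = 2.2222.
        SD[R] = 1.4907.
Step 4: Continuity-corrected z = (R + 0.5 - E[R]) / SD[R] = (4 + 0.5 - 6.0000) / 1.4907 = -1.0062.
Step 5: Two-sided p-value via normal approximation = 2*(1 - Phi(|z|)) = 0.314305.
Step 6: alpha = 0.1. fail to reject H0.

R = 4, z = -1.0062, p = 0.314305, fail to reject H0.


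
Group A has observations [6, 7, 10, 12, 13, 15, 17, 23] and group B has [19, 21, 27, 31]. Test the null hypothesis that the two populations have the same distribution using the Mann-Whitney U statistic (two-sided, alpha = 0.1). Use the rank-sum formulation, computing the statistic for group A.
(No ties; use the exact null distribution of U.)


Step 1: Combine and sort all 12 observations; assign midranks.
sorted (value, group): (6,X), (7,X), (10,X), (12,X), (13,X), (15,X), (17,X), (19,Y), (21,Y), (23,X), (27,Y), (31,Y)
ranks: 6->1, 7->2, 10->3, 12->4, 13->5, 15->6, 17->7, 19->8, 21->9, 23->10, 27->11, 31->12
Step 2: Rank sum for X: R1 = 1 + 2 + 3 + 4 + 5 + 6 + 7 + 10 = 38.
Step 3: U_X = R1 - n1(n1+1)/2 = 38 - 8*9/2 = 38 - 36 = 2.
       U_Y = n1*n2 - U_X = 32 - 2 = 30.
Step 4: No ties, so the exact null distribution of U (based on enumerating the C(12,8) = 495 equally likely rank assignments) gives the two-sided p-value.
Step 5: p-value = 0.016162; compare to alpha = 0.1. reject H0.

U_X = 2, p = 0.016162, reject H0 at alpha = 0.1.


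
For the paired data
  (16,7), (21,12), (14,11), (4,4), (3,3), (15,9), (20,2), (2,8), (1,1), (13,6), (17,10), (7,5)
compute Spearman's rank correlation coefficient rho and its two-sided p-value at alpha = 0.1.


Step 1: Rank x and y separately (midranks; no ties here).
rank(x): 16->9, 21->12, 14->7, 4->4, 3->3, 15->8, 20->11, 2->2, 1->1, 13->6, 17->10, 7->5
rank(y): 7->7, 12->12, 11->11, 4->4, 3->3, 9->9, 2->2, 8->8, 1->1, 6->6, 10->10, 5->5
Step 2: d_i = R_x(i) - R_y(i); compute d_i^2.
  (9-7)^2=4, (12-12)^2=0, (7-11)^2=16, (4-4)^2=0, (3-3)^2=0, (8-9)^2=1, (11-2)^2=81, (2-8)^2=36, (1-1)^2=0, (6-6)^2=0, (10-10)^2=0, (5-5)^2=0
sum(d^2) = 138.
Step 3: rho = 1 - 6*138 / (12*(12^2 - 1)) = 1 - 828/1716 = 0.517483.
Step 4: Under H0, t = rho * sqrt((n-2)/(1-rho^2)) = 1.9124 ~ t(10).
Step 5: Two-sided p-value from the t-distribution with 10 df = 0.084869.
Step 6: alpha = 0.1. reject H0.

rho = 0.5175, p = 0.084869, reject H0 at alpha = 0.1.


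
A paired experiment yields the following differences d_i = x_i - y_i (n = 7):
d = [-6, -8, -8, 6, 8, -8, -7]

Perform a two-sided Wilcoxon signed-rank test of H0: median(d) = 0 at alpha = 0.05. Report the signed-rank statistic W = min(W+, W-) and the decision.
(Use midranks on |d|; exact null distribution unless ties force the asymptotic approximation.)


Step 1: Drop any zero differences (none here) and take |d_i|.
|d| = [6, 8, 8, 6, 8, 8, 7]
Step 2: Midrank |d_i| (ties get averaged ranks).
ranks: |6|->1.5, |8|->5.5, |8|->5.5, |6|->1.5, |8|->5.5, |8|->5.5, |7|->3
Step 3: Attach original signs; sum ranks with positive sign and with negative sign.
W+ = 1.5 + 5.5 = 7
W- = 1.5 + 5.5 + 5.5 + 5.5 + 3 = 21
(Check: W+ + W- = 28 should equal n(n+1)/2 = 28.)
Step 4: Test statistic W = min(W+, W-) = 7.
Step 5: Ties in |d|, so use the tie-corrected normal approximation.
        E[W] = n(n+1)/4 = 7*8/4 = 14.
        Tie groups: |d|=6 (t=2), |d|=8 (t=4); sum(t^3 - t) = 66.
        Var[W] = n(n+1)(2n+1)/24 - sum(t^3-t)/48 = 840/24 - 66/48 = 33.625.
        z = (W - E[W]) / sqrt(Var[W]) = (7 - 14) / 5.7987 = -1.2072.
        Two-sided p = 2*Phi(z) = 0.227368.
Step 6: alpha = 0.05. fail to reject H0.

W+ = 7, W- = 21, W = min = 7, p = 0.227368, fail to reject H0.


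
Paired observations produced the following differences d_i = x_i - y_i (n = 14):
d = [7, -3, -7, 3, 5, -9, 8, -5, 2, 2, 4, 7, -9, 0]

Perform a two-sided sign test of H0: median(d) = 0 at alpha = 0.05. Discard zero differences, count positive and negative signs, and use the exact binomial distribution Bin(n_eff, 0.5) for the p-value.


Step 1: Discard zero differences. Original n = 14; n_eff = number of nonzero differences = 13.
Nonzero differences (with sign): +7, -3, -7, +3, +5, -9, +8, -5, +2, +2, +4, +7, -9
Step 2: Count signs: positive = 8, negative = 5.
Step 3: Under H0: P(positive) = 0.5, so the number of positives S ~ Bin(13, 0.5).
Step 4: Two-sided exact p-value = sum of Bin(13,0.5) probabilities at or below the observed probability = 0.581055.
Step 5: alpha = 0.05. fail to reject H0.

n_eff = 13, pos = 8, neg = 5, p = 0.581055, fail to reject H0.


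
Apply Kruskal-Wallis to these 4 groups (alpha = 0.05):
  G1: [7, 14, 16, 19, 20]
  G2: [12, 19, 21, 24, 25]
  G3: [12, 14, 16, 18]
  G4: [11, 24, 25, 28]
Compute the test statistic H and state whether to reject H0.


Step 1: Combine all N = 18 observations and assign midranks.
sorted (value, group, rank): (7,G1,1), (11,G4,2), (12,G2,3.5), (12,G3,3.5), (14,G1,5.5), (14,G3,5.5), (16,G1,7.5), (16,G3,7.5), (18,G3,9), (19,G1,10.5), (19,G2,10.5), (20,G1,12), (21,G2,13), (24,G2,14.5), (24,G4,14.5), (25,G2,16.5), (25,G4,16.5), (28,G4,18)
Step 2: Sum ranks within each group.
R_1 = 36.5 (n_1 = 5)
R_2 = 58 (n_2 = 5)
R_3 = 25.5 (n_3 = 4)
R_4 = 51 (n_4 = 4)
Step 3: H = 12/(N(N+1)) * sum(R_i^2/n_i) - 3(N+1)
     = 12/(18*19) * (36.5^2/5 + 58^2/5 + 25.5^2/4 + 51^2/4) - 3*19
     = 0.035088 * 1752.06 - 57
     = 4.475877.
Step 4: Ties present; correction factor C = 1 - 36/(18^3 - 18) = 0.993808. Corrected H = 4.475877 / 0.993808 = 4.503764.
Step 5: Under H0, H ~ chi^2(3); p-value = 0.211955.
Step 6: alpha = 0.05. fail to reject H0.

H = 4.5038, df = 3, p = 0.211955, fail to reject H0.


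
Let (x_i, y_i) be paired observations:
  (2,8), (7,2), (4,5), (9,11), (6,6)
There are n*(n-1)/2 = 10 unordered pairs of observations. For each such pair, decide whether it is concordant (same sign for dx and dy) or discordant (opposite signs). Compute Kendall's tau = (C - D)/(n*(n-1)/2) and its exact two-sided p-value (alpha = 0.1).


Step 1: Enumerate the 10 unordered pairs (i,j) with i<j and classify each by sign(x_j-x_i) * sign(y_j-y_i).
  (1,2):dx=+5,dy=-6->D; (1,3):dx=+2,dy=-3->D; (1,4):dx=+7,dy=+3->C; (1,5):dx=+4,dy=-2->D
  (2,3):dx=-3,dy=+3->D; (2,4):dx=+2,dy=+9->C; (2,5):dx=-1,dy=+4->D; (3,4):dx=+5,dy=+6->C
  (3,5):dx=+2,dy=+1->C; (4,5):dx=-3,dy=-5->C
Step 2: C = 5, D = 5, total pairs = 10.
Step 3: tau = (C - D)/(n(n-1)/2) = (5 - 5)/10 = 0.000000.
Step 4: Exact two-sided p-value (enumerate n! = 120 permutations of y under H0): p = 1.000000.
Step 5: alpha = 0.1. fail to reject H0.

tau_b = 0.0000 (C=5, D=5), p = 1.000000, fail to reject H0.


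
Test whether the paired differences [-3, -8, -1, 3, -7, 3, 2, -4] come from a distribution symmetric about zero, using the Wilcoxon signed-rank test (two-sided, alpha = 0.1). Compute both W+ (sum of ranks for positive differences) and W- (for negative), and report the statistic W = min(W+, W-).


Step 1: Drop any zero differences (none here) and take |d_i|.
|d| = [3, 8, 1, 3, 7, 3, 2, 4]
Step 2: Midrank |d_i| (ties get averaged ranks).
ranks: |3|->4, |8|->8, |1|->1, |3|->4, |7|->7, |3|->4, |2|->2, |4|->6
Step 3: Attach original signs; sum ranks with positive sign and with negative sign.
W+ = 4 + 4 + 2 = 10
W- = 4 + 8 + 1 + 7 + 6 = 26
(Check: W+ + W- = 36 should equal n(n+1)/2 = 36.)
Step 4: Test statistic W = min(W+, W-) = 10.
Step 5: Ties in |d|, so use the tie-corrected normal approximation.
        E[W] = n(n+1)/4 = 8*9/4 = 18.
        Tie groups: |d|=3 (t=3); sum(t^3 - t) = 24.
        Var[W] = n(n+1)(2n+1)/24 - sum(t^3-t)/48 = 1224/24 - 24/48 = 50.5.
        z = (W - E[W]) / sqrt(Var[W]) = (10 - 18) / 7.1063 = -1.1258.
        Two-sided p = 2*Phi(z) = 0.260269.
Step 6: alpha = 0.1. fail to reject H0.

W+ = 10, W- = 26, W = min = 10, p = 0.260269, fail to reject H0.


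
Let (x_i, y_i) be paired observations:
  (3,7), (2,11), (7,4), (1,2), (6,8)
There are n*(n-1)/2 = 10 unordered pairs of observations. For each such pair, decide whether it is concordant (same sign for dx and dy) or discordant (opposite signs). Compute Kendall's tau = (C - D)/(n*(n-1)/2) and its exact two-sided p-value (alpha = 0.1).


Step 1: Enumerate the 10 unordered pairs (i,j) with i<j and classify each by sign(x_j-x_i) * sign(y_j-y_i).
  (1,2):dx=-1,dy=+4->D; (1,3):dx=+4,dy=-3->D; (1,4):dx=-2,dy=-5->C; (1,5):dx=+3,dy=+1->C
  (2,3):dx=+5,dy=-7->D; (2,4):dx=-1,dy=-9->C; (2,5):dx=+4,dy=-3->D; (3,4):dx=-6,dy=-2->C
  (3,5):dx=-1,dy=+4->D; (4,5):dx=+5,dy=+6->C
Step 2: C = 5, D = 5, total pairs = 10.
Step 3: tau = (C - D)/(n(n-1)/2) = (5 - 5)/10 = 0.000000.
Step 4: Exact two-sided p-value (enumerate n! = 120 permutations of y under H0): p = 1.000000.
Step 5: alpha = 0.1. fail to reject H0.

tau_b = 0.0000 (C=5, D=5), p = 1.000000, fail to reject H0.


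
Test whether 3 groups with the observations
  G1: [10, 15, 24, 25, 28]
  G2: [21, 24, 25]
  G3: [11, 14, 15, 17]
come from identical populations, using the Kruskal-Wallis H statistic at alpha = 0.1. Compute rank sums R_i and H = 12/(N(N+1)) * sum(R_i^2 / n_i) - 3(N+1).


Step 1: Combine all N = 12 observations and assign midranks.
sorted (value, group, rank): (10,G1,1), (11,G3,2), (14,G3,3), (15,G1,4.5), (15,G3,4.5), (17,G3,6), (21,G2,7), (24,G1,8.5), (24,G2,8.5), (25,G1,10.5), (25,G2,10.5), (28,G1,12)
Step 2: Sum ranks within each group.
R_1 = 36.5 (n_1 = 5)
R_2 = 26 (n_2 = 3)
R_3 = 15.5 (n_3 = 4)
Step 3: H = 12/(N(N+1)) * sum(R_i^2/n_i) - 3(N+1)
     = 12/(12*13) * (36.5^2/5 + 26^2/3 + 15.5^2/4) - 3*13
     = 0.076923 * 551.846 - 39
     = 3.449679.
Step 4: Ties present; correction factor C = 1 - 18/(12^3 - 12) = 0.989510. Corrected H = 3.449679 / 0.989510 = 3.486249.
Step 5: Under H0, H ~ chi^2(2); p-value = 0.174973.
Step 6: alpha = 0.1. fail to reject H0.

H = 3.4862, df = 2, p = 0.174973, fail to reject H0.


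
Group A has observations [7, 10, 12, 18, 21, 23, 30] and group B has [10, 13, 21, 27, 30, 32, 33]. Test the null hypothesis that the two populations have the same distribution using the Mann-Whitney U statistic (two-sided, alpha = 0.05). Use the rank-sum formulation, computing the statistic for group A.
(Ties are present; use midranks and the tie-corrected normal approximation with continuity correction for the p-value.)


Step 1: Combine and sort all 14 observations; assign midranks.
sorted (value, group): (7,X), (10,X), (10,Y), (12,X), (13,Y), (18,X), (21,X), (21,Y), (23,X), (27,Y), (30,X), (30,Y), (32,Y), (33,Y)
ranks: 7->1, 10->2.5, 10->2.5, 12->4, 13->5, 18->6, 21->7.5, 21->7.5, 23->9, 27->10, 30->11.5, 30->11.5, 32->13, 33->14
Step 2: Rank sum for X: R1 = 1 + 2.5 + 4 + 6 + 7.5 + 9 + 11.5 = 41.5.
Step 3: U_X = R1 - n1(n1+1)/2 = 41.5 - 7*8/2 = 41.5 - 28 = 13.5.
       U_Y = n1*n2 - U_X = 49 - 13.5 = 35.5.
Step 4: Ties are present, so use the tie-corrected normal approximation (with continuity correction) for the p-value.
Step 5: p-value = 0.178275; compare to alpha = 0.05. fail to reject H0.

U_X = 13.5, p = 0.178275, fail to reject H0 at alpha = 0.05.


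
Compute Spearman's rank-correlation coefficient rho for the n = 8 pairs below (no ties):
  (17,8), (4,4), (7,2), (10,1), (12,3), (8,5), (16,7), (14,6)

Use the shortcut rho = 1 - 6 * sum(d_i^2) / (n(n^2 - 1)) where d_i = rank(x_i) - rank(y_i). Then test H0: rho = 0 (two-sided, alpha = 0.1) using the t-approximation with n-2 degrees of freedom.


Step 1: Rank x and y separately (midranks; no ties here).
rank(x): 17->8, 4->1, 7->2, 10->4, 12->5, 8->3, 16->7, 14->6
rank(y): 8->8, 4->4, 2->2, 1->1, 3->3, 5->5, 7->7, 6->6
Step 2: d_i = R_x(i) - R_y(i); compute d_i^2.
  (8-8)^2=0, (1-4)^2=9, (2-2)^2=0, (4-1)^2=9, (5-3)^2=4, (3-5)^2=4, (7-7)^2=0, (6-6)^2=0
sum(d^2) = 26.
Step 3: rho = 1 - 6*26 / (8*(8^2 - 1)) = 1 - 156/504 = 0.690476.
Step 4: Under H0, t = rho * sqrt((n-2)/(1-rho^2)) = 2.3382 ~ t(6).
Step 5: Two-sided p-value from the t-distribution with 6 df = 0.057990.
Step 6: alpha = 0.1. reject H0.

rho = 0.6905, p = 0.057990, reject H0 at alpha = 0.1.


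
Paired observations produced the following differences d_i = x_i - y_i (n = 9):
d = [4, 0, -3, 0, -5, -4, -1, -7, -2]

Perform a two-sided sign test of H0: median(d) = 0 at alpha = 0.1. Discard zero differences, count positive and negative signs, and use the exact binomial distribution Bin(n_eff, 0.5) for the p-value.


Step 1: Discard zero differences. Original n = 9; n_eff = number of nonzero differences = 7.
Nonzero differences (with sign): +4, -3, -5, -4, -1, -7, -2
Step 2: Count signs: positive = 1, negative = 6.
Step 3: Under H0: P(positive) = 0.5, so the number of positives S ~ Bin(7, 0.5).
Step 4: Two-sided exact p-value = sum of Bin(7,0.5) probabilities at or below the observed probability = 0.125000.
Step 5: alpha = 0.1. fail to reject H0.

n_eff = 7, pos = 1, neg = 6, p = 0.125000, fail to reject H0.


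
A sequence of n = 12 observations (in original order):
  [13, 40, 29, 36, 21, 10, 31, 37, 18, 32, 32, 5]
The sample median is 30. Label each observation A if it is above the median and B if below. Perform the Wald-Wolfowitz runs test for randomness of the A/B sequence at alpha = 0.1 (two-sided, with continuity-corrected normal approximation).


Step 1: Compute median = 30; label A = above, B = below.
Labels in order: BABABBAABAAB  (n_A = 6, n_B = 6)
Step 2: Count runs R = 9.
Step 3: Under H0 (random ordering), E[R] = 2*n_A*n_B/(n_A+n_B) + 1 = 2*6*6/12 + 1 = 7.0000.
        Var[R] = 2*n_A*n_B*(2*n_A*n_B - n_A - n_B) / ((n_A+n_B)^2 * (n_A+n_B-1)) = 4320/1584 = 2.7273.
        SD[R] = 1.6514.
Step 4: Continuity-corrected z = (R - 0.5 - E[R]) / SD[R] = (9 - 0.5 - 7.0000) / 1.6514 = 0.9083.
Step 5: Two-sided p-value via normal approximation = 2*(1 - Phi(|z|)) = 0.363722.
Step 6: alpha = 0.1. fail to reject H0.

R = 9, z = 0.9083, p = 0.363722, fail to reject H0.


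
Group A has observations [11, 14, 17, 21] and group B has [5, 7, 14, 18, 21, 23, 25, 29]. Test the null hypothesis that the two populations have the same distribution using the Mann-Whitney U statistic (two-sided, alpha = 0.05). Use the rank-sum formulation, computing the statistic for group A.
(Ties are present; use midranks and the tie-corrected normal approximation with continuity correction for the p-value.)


Step 1: Combine and sort all 12 observations; assign midranks.
sorted (value, group): (5,Y), (7,Y), (11,X), (14,X), (14,Y), (17,X), (18,Y), (21,X), (21,Y), (23,Y), (25,Y), (29,Y)
ranks: 5->1, 7->2, 11->3, 14->4.5, 14->4.5, 17->6, 18->7, 21->8.5, 21->8.5, 23->10, 25->11, 29->12
Step 2: Rank sum for X: R1 = 3 + 4.5 + 6 + 8.5 = 22.
Step 3: U_X = R1 - n1(n1+1)/2 = 22 - 4*5/2 = 22 - 10 = 12.
       U_Y = n1*n2 - U_X = 32 - 12 = 20.
Step 4: Ties are present, so use the tie-corrected normal approximation (with continuity correction) for the p-value.
Step 5: p-value = 0.550818; compare to alpha = 0.05. fail to reject H0.

U_X = 12, p = 0.550818, fail to reject H0 at alpha = 0.05.


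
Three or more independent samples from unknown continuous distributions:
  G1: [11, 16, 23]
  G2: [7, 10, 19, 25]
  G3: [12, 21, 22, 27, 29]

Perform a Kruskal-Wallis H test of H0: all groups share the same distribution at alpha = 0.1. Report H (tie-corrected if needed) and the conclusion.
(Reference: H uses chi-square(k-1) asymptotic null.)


Step 1: Combine all N = 12 observations and assign midranks.
sorted (value, group, rank): (7,G2,1), (10,G2,2), (11,G1,3), (12,G3,4), (16,G1,5), (19,G2,6), (21,G3,7), (22,G3,8), (23,G1,9), (25,G2,10), (27,G3,11), (29,G3,12)
Step 2: Sum ranks within each group.
R_1 = 17 (n_1 = 3)
R_2 = 19 (n_2 = 4)
R_3 = 42 (n_3 = 5)
Step 3: H = 12/(N(N+1)) * sum(R_i^2/n_i) - 3(N+1)
     = 12/(12*13) * (17^2/3 + 19^2/4 + 42^2/5) - 3*13
     = 0.076923 * 539.383 - 39
     = 2.491026.
Step 4: No ties, so H is used without correction.
Step 5: Under H0, H ~ chi^2(2); p-value = 0.287793.
Step 6: alpha = 0.1. fail to reject H0.

H = 2.4910, df = 2, p = 0.287793, fail to reject H0.


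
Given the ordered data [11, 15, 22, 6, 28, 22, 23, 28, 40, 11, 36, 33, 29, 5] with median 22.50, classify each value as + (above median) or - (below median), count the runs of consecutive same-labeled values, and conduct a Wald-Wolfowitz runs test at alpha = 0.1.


Step 1: Compute median = 22.50; label A = above, B = below.
Labels in order: BBBBABAAABAAAB  (n_A = 7, n_B = 7)
Step 2: Count runs R = 7.
Step 3: Under H0 (random ordering), E[R] = 2*n_A*n_B/(n_A+n_B) + 1 = 2*7*7/14 + 1 = 8.0000.
        Var[R] = 2*n_A*n_B*(2*n_A*n_B - n_A - n_B) / ((n_A+n_B)^2 * (n_A+n_B-1)) = 8232/2548 = 3.2308.
        SD[R] = 1.7974.
Step 4: Continuity-corrected z = (R + 0.5 - E[R]) / SD[R] = (7 + 0.5 - 8.0000) / 1.7974 = -0.2782.
Step 5: Two-sided p-value via normal approximation = 2*(1 - Phi(|z|)) = 0.780879.
Step 6: alpha = 0.1. fail to reject H0.

R = 7, z = -0.2782, p = 0.780879, fail to reject H0.


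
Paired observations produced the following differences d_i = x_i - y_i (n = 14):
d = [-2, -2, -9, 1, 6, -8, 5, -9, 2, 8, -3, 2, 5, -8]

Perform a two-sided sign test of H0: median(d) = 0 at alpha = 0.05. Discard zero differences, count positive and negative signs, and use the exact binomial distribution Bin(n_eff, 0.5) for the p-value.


Step 1: Discard zero differences. Original n = 14; n_eff = number of nonzero differences = 14.
Nonzero differences (with sign): -2, -2, -9, +1, +6, -8, +5, -9, +2, +8, -3, +2, +5, -8
Step 2: Count signs: positive = 7, negative = 7.
Step 3: Under H0: P(positive) = 0.5, so the number of positives S ~ Bin(14, 0.5).
Step 4: Two-sided exact p-value = sum of Bin(14,0.5) probabilities at or below the observed probability = 1.000000.
Step 5: alpha = 0.05. fail to reject H0.

n_eff = 14, pos = 7, neg = 7, p = 1.000000, fail to reject H0.


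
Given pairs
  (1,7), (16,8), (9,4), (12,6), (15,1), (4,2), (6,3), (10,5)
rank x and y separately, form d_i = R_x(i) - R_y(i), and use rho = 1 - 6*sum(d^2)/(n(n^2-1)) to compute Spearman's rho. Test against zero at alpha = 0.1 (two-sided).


Step 1: Rank x and y separately (midranks; no ties here).
rank(x): 1->1, 16->8, 9->4, 12->6, 15->7, 4->2, 6->3, 10->5
rank(y): 7->7, 8->8, 4->4, 6->6, 1->1, 2->2, 3->3, 5->5
Step 2: d_i = R_x(i) - R_y(i); compute d_i^2.
  (1-7)^2=36, (8-8)^2=0, (4-4)^2=0, (6-6)^2=0, (7-1)^2=36, (2-2)^2=0, (3-3)^2=0, (5-5)^2=0
sum(d^2) = 72.
Step 3: rho = 1 - 6*72 / (8*(8^2 - 1)) = 1 - 432/504 = 0.142857.
Step 4: Under H0, t = rho * sqrt((n-2)/(1-rho^2)) = 0.3536 ~ t(6).
Step 5: Two-sided p-value from the t-distribution with 6 df = 0.735765.
Step 6: alpha = 0.1. fail to reject H0.

rho = 0.1429, p = 0.735765, fail to reject H0 at alpha = 0.1.


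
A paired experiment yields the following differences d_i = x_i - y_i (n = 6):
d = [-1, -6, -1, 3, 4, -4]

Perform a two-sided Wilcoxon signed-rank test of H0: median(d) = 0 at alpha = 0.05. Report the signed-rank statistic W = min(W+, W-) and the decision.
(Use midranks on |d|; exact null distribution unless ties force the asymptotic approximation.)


Step 1: Drop any zero differences (none here) and take |d_i|.
|d| = [1, 6, 1, 3, 4, 4]
Step 2: Midrank |d_i| (ties get averaged ranks).
ranks: |1|->1.5, |6|->6, |1|->1.5, |3|->3, |4|->4.5, |4|->4.5
Step 3: Attach original signs; sum ranks with positive sign and with negative sign.
W+ = 3 + 4.5 = 7.5
W- = 1.5 + 6 + 1.5 + 4.5 = 13.5
(Check: W+ + W- = 21 should equal n(n+1)/2 = 21.)
Step 4: Test statistic W = min(W+, W-) = 7.5.
Step 5: Ties in |d|, so use the tie-corrected normal approximation.
        E[W] = n(n+1)/4 = 6*7/4 = 10.5.
        Tie groups: |d|=1 (t=2), |d|=4 (t=2); sum(t^3 - t) = 12.
        Var[W] = n(n+1)(2n+1)/24 - sum(t^3-t)/48 = 546/24 - 12/48 = 22.5.
        z = (W - E[W]) / sqrt(Var[W]) = (7.5 - 10.5) / 4.7434 = -0.6325.
        Two-sided p = 2*Phi(z) = 0.527089.
Step 6: alpha = 0.05. fail to reject H0.

W+ = 7.5, W- = 13.5, W = min = 7.5, p = 0.527089, fail to reject H0.


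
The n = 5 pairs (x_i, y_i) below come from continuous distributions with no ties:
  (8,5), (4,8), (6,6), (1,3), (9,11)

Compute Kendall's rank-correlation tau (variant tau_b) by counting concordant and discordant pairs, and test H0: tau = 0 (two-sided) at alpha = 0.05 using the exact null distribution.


Step 1: Enumerate the 10 unordered pairs (i,j) with i<j and classify each by sign(x_j-x_i) * sign(y_j-y_i).
  (1,2):dx=-4,dy=+3->D; (1,3):dx=-2,dy=+1->D; (1,4):dx=-7,dy=-2->C; (1,5):dx=+1,dy=+6->C
  (2,3):dx=+2,dy=-2->D; (2,4):dx=-3,dy=-5->C; (2,5):dx=+5,dy=+3->C; (3,4):dx=-5,dy=-3->C
  (3,5):dx=+3,dy=+5->C; (4,5):dx=+8,dy=+8->C
Step 2: C = 7, D = 3, total pairs = 10.
Step 3: tau = (C - D)/(n(n-1)/2) = (7 - 3)/10 = 0.400000.
Step 4: Exact two-sided p-value (enumerate n! = 120 permutations of y under H0): p = 0.483333.
Step 5: alpha = 0.05. fail to reject H0.

tau_b = 0.4000 (C=7, D=3), p = 0.483333, fail to reject H0.


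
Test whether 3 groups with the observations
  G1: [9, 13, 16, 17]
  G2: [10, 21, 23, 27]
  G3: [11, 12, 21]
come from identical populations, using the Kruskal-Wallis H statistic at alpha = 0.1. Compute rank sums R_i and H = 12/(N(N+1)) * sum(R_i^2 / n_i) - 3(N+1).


Step 1: Combine all N = 11 observations and assign midranks.
sorted (value, group, rank): (9,G1,1), (10,G2,2), (11,G3,3), (12,G3,4), (13,G1,5), (16,G1,6), (17,G1,7), (21,G2,8.5), (21,G3,8.5), (23,G2,10), (27,G2,11)
Step 2: Sum ranks within each group.
R_1 = 19 (n_1 = 4)
R_2 = 31.5 (n_2 = 4)
R_3 = 15.5 (n_3 = 3)
Step 3: H = 12/(N(N+1)) * sum(R_i^2/n_i) - 3(N+1)
     = 12/(11*12) * (19^2/4 + 31.5^2/4 + 15.5^2/3) - 3*12
     = 0.090909 * 418.396 - 36
     = 2.035985.
Step 4: Ties present; correction factor C = 1 - 6/(11^3 - 11) = 0.995455. Corrected H = 2.035985 / 0.995455 = 2.045282.
Step 5: Under H0, H ~ chi^2(2); p-value = 0.359644.
Step 6: alpha = 0.1. fail to reject H0.

H = 2.0453, df = 2, p = 0.359644, fail to reject H0.


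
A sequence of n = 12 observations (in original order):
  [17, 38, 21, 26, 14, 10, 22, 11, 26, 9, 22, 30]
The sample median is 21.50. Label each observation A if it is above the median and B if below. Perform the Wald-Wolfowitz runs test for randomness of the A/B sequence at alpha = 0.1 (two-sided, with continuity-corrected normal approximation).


Step 1: Compute median = 21.50; label A = above, B = below.
Labels in order: BABABBABABAA  (n_A = 6, n_B = 6)
Step 2: Count runs R = 10.
Step 3: Under H0 (random ordering), E[R] = 2*n_A*n_B/(n_A+n_B) + 1 = 2*6*6/12 + 1 = 7.0000.
        Var[R] = 2*n_A*n_B*(2*n_A*n_B - n_A - n_B) / ((n_A+n_B)^2 * (n_A+n_B-1)) = 4320/1584 = 2.7273.
        SD[R] = 1.6514.
Step 4: Continuity-corrected z = (R - 0.5 - E[R]) / SD[R] = (10 - 0.5 - 7.0000) / 1.6514 = 1.5138.
Step 5: Two-sided p-value via normal approximation = 2*(1 - Phi(|z|)) = 0.130070.
Step 6: alpha = 0.1. fail to reject H0.

R = 10, z = 1.5138, p = 0.130070, fail to reject H0.


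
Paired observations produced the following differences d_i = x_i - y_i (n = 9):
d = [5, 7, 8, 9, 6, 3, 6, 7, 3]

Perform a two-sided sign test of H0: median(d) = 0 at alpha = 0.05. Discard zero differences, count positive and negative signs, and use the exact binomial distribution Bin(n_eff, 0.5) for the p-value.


Step 1: Discard zero differences. Original n = 9; n_eff = number of nonzero differences = 9.
Nonzero differences (with sign): +5, +7, +8, +9, +6, +3, +6, +7, +3
Step 2: Count signs: positive = 9, negative = 0.
Step 3: Under H0: P(positive) = 0.5, so the number of positives S ~ Bin(9, 0.5).
Step 4: Two-sided exact p-value = sum of Bin(9,0.5) probabilities at or below the observed probability = 0.003906.
Step 5: alpha = 0.05. reject H0.

n_eff = 9, pos = 9, neg = 0, p = 0.003906, reject H0.


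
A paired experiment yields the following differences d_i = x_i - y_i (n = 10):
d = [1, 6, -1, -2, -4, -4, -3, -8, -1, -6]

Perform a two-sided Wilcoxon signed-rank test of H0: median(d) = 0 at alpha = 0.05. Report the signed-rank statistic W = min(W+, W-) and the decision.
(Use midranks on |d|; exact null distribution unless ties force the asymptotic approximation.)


Step 1: Drop any zero differences (none here) and take |d_i|.
|d| = [1, 6, 1, 2, 4, 4, 3, 8, 1, 6]
Step 2: Midrank |d_i| (ties get averaged ranks).
ranks: |1|->2, |6|->8.5, |1|->2, |2|->4, |4|->6.5, |4|->6.5, |3|->5, |8|->10, |1|->2, |6|->8.5
Step 3: Attach original signs; sum ranks with positive sign and with negative sign.
W+ = 2 + 8.5 = 10.5
W- = 2 + 4 + 6.5 + 6.5 + 5 + 10 + 2 + 8.5 = 44.5
(Check: W+ + W- = 55 should equal n(n+1)/2 = 55.)
Step 4: Test statistic W = min(W+, W-) = 10.5.
Step 5: Ties in |d|, so use the tie-corrected normal approximation.
        E[W] = n(n+1)/4 = 10*11/4 = 27.5.
        Tie groups: |d|=1 (t=3), |d|=4 (t=2), |d|=6 (t=2); sum(t^3 - t) = 36.
        Var[W] = n(n+1)(2n+1)/24 - sum(t^3-t)/48 = 2310/24 - 36/48 = 95.5.
        z = (W - E[W]) / sqrt(Var[W]) = (10.5 - 27.5) / 9.7724 = -1.7396.
        Two-sided p = 2*Phi(z) = 0.081931.
Step 6: alpha = 0.05. fail to reject H0.

W+ = 10.5, W- = 44.5, W = min = 10.5, p = 0.081931, fail to reject H0.


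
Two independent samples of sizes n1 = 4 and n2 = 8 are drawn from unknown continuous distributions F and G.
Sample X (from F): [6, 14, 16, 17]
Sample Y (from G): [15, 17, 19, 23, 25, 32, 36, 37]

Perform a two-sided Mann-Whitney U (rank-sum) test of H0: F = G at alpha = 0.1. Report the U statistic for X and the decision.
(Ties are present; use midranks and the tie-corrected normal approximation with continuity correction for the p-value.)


Step 1: Combine and sort all 12 observations; assign midranks.
sorted (value, group): (6,X), (14,X), (15,Y), (16,X), (17,X), (17,Y), (19,Y), (23,Y), (25,Y), (32,Y), (36,Y), (37,Y)
ranks: 6->1, 14->2, 15->3, 16->4, 17->5.5, 17->5.5, 19->7, 23->8, 25->9, 32->10, 36->11, 37->12
Step 2: Rank sum for X: R1 = 1 + 2 + 4 + 5.5 = 12.5.
Step 3: U_X = R1 - n1(n1+1)/2 = 12.5 - 4*5/2 = 12.5 - 10 = 2.5.
       U_Y = n1*n2 - U_X = 32 - 2.5 = 29.5.
Step 4: Ties are present, so use the tie-corrected normal approximation (with continuity correction) for the p-value.
Step 5: p-value = 0.026980; compare to alpha = 0.1. reject H0.

U_X = 2.5, p = 0.026980, reject H0 at alpha = 0.1.


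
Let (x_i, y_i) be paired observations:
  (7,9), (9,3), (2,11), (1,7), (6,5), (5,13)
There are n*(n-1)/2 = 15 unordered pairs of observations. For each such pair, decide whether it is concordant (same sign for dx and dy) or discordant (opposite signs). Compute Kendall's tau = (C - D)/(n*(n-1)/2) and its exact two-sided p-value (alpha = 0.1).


Step 1: Enumerate the 15 unordered pairs (i,j) with i<j and classify each by sign(x_j-x_i) * sign(y_j-y_i).
  (1,2):dx=+2,dy=-6->D; (1,3):dx=-5,dy=+2->D; (1,4):dx=-6,dy=-2->C; (1,5):dx=-1,dy=-4->C
  (1,6):dx=-2,dy=+4->D; (2,3):dx=-7,dy=+8->D; (2,4):dx=-8,dy=+4->D; (2,5):dx=-3,dy=+2->D
  (2,6):dx=-4,dy=+10->D; (3,4):dx=-1,dy=-4->C; (3,5):dx=+4,dy=-6->D; (3,6):dx=+3,dy=+2->C
  (4,5):dx=+5,dy=-2->D; (4,6):dx=+4,dy=+6->C; (5,6):dx=-1,dy=+8->D
Step 2: C = 5, D = 10, total pairs = 15.
Step 3: tau = (C - D)/(n(n-1)/2) = (5 - 10)/15 = -0.333333.
Step 4: Exact two-sided p-value (enumerate n! = 720 permutations of y under H0): p = 0.469444.
Step 5: alpha = 0.1. fail to reject H0.

tau_b = -0.3333 (C=5, D=10), p = 0.469444, fail to reject H0.


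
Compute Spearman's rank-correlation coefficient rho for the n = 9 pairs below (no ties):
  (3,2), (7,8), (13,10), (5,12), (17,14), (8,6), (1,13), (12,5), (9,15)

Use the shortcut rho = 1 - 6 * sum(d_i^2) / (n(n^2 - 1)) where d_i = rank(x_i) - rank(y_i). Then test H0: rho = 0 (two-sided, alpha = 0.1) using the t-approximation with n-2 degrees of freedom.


Step 1: Rank x and y separately (midranks; no ties here).
rank(x): 3->2, 7->4, 13->8, 5->3, 17->9, 8->5, 1->1, 12->7, 9->6
rank(y): 2->1, 8->4, 10->5, 12->6, 14->8, 6->3, 13->7, 5->2, 15->9
Step 2: d_i = R_x(i) - R_y(i); compute d_i^2.
  (2-1)^2=1, (4-4)^2=0, (8-5)^2=9, (3-6)^2=9, (9-8)^2=1, (5-3)^2=4, (1-7)^2=36, (7-2)^2=25, (6-9)^2=9
sum(d^2) = 94.
Step 3: rho = 1 - 6*94 / (9*(9^2 - 1)) = 1 - 564/720 = 0.216667.
Step 4: Under H0, t = rho * sqrt((n-2)/(1-rho^2)) = 0.5872 ~ t(7).
Step 5: Two-sided p-value from the t-distribution with 7 df = 0.575515.
Step 6: alpha = 0.1. fail to reject H0.

rho = 0.2167, p = 0.575515, fail to reject H0 at alpha = 0.1.


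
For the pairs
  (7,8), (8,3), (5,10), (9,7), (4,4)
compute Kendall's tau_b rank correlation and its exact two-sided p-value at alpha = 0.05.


Step 1: Enumerate the 10 unordered pairs (i,j) with i<j and classify each by sign(x_j-x_i) * sign(y_j-y_i).
  (1,2):dx=+1,dy=-5->D; (1,3):dx=-2,dy=+2->D; (1,4):dx=+2,dy=-1->D; (1,5):dx=-3,dy=-4->C
  (2,3):dx=-3,dy=+7->D; (2,4):dx=+1,dy=+4->C; (2,5):dx=-4,dy=+1->D; (3,4):dx=+4,dy=-3->D
  (3,5):dx=-1,dy=-6->C; (4,5):dx=-5,dy=-3->C
Step 2: C = 4, D = 6, total pairs = 10.
Step 3: tau = (C - D)/(n(n-1)/2) = (4 - 6)/10 = -0.200000.
Step 4: Exact two-sided p-value (enumerate n! = 120 permutations of y under H0): p = 0.816667.
Step 5: alpha = 0.05. fail to reject H0.

tau_b = -0.2000 (C=4, D=6), p = 0.816667, fail to reject H0.


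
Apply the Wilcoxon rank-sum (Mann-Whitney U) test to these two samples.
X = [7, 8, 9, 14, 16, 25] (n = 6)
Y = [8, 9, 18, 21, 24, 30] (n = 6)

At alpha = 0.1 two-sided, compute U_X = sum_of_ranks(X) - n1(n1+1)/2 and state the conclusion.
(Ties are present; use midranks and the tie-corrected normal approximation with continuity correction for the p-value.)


Step 1: Combine and sort all 12 observations; assign midranks.
sorted (value, group): (7,X), (8,X), (8,Y), (9,X), (9,Y), (14,X), (16,X), (18,Y), (21,Y), (24,Y), (25,X), (30,Y)
ranks: 7->1, 8->2.5, 8->2.5, 9->4.5, 9->4.5, 14->6, 16->7, 18->8, 21->9, 24->10, 25->11, 30->12
Step 2: Rank sum for X: R1 = 1 + 2.5 + 4.5 + 6 + 7 + 11 = 32.
Step 3: U_X = R1 - n1(n1+1)/2 = 32 - 6*7/2 = 32 - 21 = 11.
       U_Y = n1*n2 - U_X = 36 - 11 = 25.
Step 4: Ties are present, so use the tie-corrected normal approximation (with continuity correction) for the p-value.
Step 5: p-value = 0.296258; compare to alpha = 0.1. fail to reject H0.

U_X = 11, p = 0.296258, fail to reject H0 at alpha = 0.1.


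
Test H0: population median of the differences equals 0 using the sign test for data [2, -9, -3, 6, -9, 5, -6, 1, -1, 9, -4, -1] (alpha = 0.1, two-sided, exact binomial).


Step 1: Discard zero differences. Original n = 12; n_eff = number of nonzero differences = 12.
Nonzero differences (with sign): +2, -9, -3, +6, -9, +5, -6, +1, -1, +9, -4, -1
Step 2: Count signs: positive = 5, negative = 7.
Step 3: Under H0: P(positive) = 0.5, so the number of positives S ~ Bin(12, 0.5).
Step 4: Two-sided exact p-value = sum of Bin(12,0.5) probabilities at or below the observed probability = 0.774414.
Step 5: alpha = 0.1. fail to reject H0.

n_eff = 12, pos = 5, neg = 7, p = 0.774414, fail to reject H0.


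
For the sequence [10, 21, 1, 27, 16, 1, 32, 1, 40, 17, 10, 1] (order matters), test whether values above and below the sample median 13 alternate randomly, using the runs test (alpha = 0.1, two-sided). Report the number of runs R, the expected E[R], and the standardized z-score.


Step 1: Compute median = 13; label A = above, B = below.
Labels in order: BABAABABAABB  (n_A = 6, n_B = 6)
Step 2: Count runs R = 9.
Step 3: Under H0 (random ordering), E[R] = 2*n_A*n_B/(n_A+n_B) + 1 = 2*6*6/12 + 1 = 7.0000.
        Var[R] = 2*n_A*n_B*(2*n_A*n_B - n_A - n_B) / ((n_A+n_B)^2 * (n_A+n_B-1)) = 4320/1584 = 2.7273.
        SD[R] = 1.6514.
Step 4: Continuity-corrected z = (R - 0.5 - E[R]) / SD[R] = (9 - 0.5 - 7.0000) / 1.6514 = 0.9083.
Step 5: Two-sided p-value via normal approximation = 2*(1 - Phi(|z|)) = 0.363722.
Step 6: alpha = 0.1. fail to reject H0.

R = 9, z = 0.9083, p = 0.363722, fail to reject H0.


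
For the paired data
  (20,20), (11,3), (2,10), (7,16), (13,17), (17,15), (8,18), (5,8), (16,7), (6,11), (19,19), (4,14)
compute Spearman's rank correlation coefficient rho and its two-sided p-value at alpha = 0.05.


Step 1: Rank x and y separately (midranks; no ties here).
rank(x): 20->12, 11->7, 2->1, 7->5, 13->8, 17->10, 8->6, 5->3, 16->9, 6->4, 19->11, 4->2
rank(y): 20->12, 3->1, 10->4, 16->8, 17->9, 15->7, 18->10, 8->3, 7->2, 11->5, 19->11, 14->6
Step 2: d_i = R_x(i) - R_y(i); compute d_i^2.
  (12-12)^2=0, (7-1)^2=36, (1-4)^2=9, (5-8)^2=9, (8-9)^2=1, (10-7)^2=9, (6-10)^2=16, (3-3)^2=0, (9-2)^2=49, (4-5)^2=1, (11-11)^2=0, (2-6)^2=16
sum(d^2) = 146.
Step 3: rho = 1 - 6*146 / (12*(12^2 - 1)) = 1 - 876/1716 = 0.489510.
Step 4: Under H0, t = rho * sqrt((n-2)/(1-rho^2)) = 1.7752 ~ t(10).
Step 5: Two-sided p-value from the t-distribution with 10 df = 0.106252.
Step 6: alpha = 0.05. fail to reject H0.

rho = 0.4895, p = 0.106252, fail to reject H0 at alpha = 0.05.
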